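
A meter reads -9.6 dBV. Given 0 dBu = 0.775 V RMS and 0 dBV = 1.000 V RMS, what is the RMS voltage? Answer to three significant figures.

0.331 V

V = 1.000 V × 10^(-9.6/20).
= 1.000 × 0.3311 = 0.331 V.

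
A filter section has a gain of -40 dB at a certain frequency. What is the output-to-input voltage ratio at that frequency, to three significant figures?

Voltage ratio = 10^(dB/20).
10^(-40/20) = 10^(-2.000) = 0.0100.

0.0100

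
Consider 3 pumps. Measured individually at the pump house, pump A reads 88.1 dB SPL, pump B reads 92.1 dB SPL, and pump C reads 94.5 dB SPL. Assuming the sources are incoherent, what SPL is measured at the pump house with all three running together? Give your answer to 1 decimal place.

Uncorrelated sources add in intensity (power), not in dB.
L_total = 10·log₁₀(10^(88.1/10) + 10^(92.1/10) + 10^(94.5/10)) = 10·log₁₀(5086000000) = 97.1 dB SPL.

97.1 dB SPL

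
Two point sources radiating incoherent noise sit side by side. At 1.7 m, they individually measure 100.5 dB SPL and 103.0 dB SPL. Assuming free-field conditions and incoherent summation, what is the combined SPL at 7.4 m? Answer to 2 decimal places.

Combined at 1.7 m: 10·log₁₀(10^(100.5/10)+10^(103.0/10)) = 104.938 dB SPL.
Then apply −20·log₁₀(7.4/1.7) = -12.776 dB → 92.16 dB SPL.

92.16 dB SPL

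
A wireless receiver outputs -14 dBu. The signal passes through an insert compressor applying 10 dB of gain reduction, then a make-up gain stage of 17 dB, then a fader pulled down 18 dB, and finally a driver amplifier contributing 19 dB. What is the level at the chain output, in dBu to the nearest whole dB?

-6 dBu

In dB, series stages simply add:
-14 − 10 + 17 − 18 + 19 = -6 dBu.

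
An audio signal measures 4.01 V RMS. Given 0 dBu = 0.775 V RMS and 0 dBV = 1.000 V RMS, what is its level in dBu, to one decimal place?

dBu = 20·log₁₀(V / 0.775 V).
20·log₁₀(4.01/0.775) = +14.3 dBu.

+14.3 dBu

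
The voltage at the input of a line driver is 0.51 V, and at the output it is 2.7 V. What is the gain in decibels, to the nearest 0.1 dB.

14.5 dB

For a voltage ratio, dB = 20·log₁₀(V₂/V₁).
20·log₁₀(2.7/0.51) = 20·log₁₀(5.294) = 14.5 dB.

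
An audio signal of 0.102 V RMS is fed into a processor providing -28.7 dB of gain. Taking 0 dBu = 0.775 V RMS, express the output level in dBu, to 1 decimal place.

-46.3 dBu

Input level: 20·log₁₀(0.102/0.775) = -17.61 dBu.
Output: -17.61 − 28.7 = -46.3 dBu.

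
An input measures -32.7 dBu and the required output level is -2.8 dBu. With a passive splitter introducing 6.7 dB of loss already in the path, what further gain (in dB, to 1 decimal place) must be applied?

The required make-up gain is the shortfall in the dB sum.
G = -2.8 − (-32.7) + 6.7 = 36.6 dB.

36.6 dB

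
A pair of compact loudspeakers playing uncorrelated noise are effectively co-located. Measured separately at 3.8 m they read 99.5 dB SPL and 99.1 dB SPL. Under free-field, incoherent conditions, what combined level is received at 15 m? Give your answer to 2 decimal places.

90.39 dB SPL

Combined at 3.8 m: 10·log₁₀(10^(99.5/10)+10^(99.1/10)) = 102.315 dB SPL.
Then apply −20·log₁₀(15/3.8) = -11.926 dB → 90.39 dB SPL.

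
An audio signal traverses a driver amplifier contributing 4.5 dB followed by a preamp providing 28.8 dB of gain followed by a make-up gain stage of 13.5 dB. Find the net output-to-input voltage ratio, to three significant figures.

Net gain = 4.5 + 28.8 + 13.5 = 46.8 dB.
Voltage ratio = 10^(46.8/20) = 219.

219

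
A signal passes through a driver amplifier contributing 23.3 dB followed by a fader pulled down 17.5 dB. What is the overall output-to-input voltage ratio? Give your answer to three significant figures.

1.95

Net gain = 23.3 + (−17.5) = 5.8 dB.
Voltage ratio = 10^(5.8/20) = 1.95.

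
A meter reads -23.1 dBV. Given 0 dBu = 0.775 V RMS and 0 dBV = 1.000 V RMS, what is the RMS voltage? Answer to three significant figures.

V = 1.000 V × 10^(-23.1/20).
= 1.000 × 0.06998 = 0.0700 V.

0.0700 V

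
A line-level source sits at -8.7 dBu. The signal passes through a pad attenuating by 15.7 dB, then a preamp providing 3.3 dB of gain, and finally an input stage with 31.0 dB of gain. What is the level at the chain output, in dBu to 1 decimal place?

In dB, series stages simply add:
-8.7 − 15.7 + 3.3 + 31.0 = +9.9 dBu.

+9.9 dBu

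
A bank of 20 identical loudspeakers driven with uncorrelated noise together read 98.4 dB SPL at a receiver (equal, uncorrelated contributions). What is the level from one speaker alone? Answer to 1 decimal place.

85.4 dB SPL

20 equal incoherent sources add 10·log₁₀(20) = 13.01 dB over one source.
L_one = 98.4 − 13.01 = 85.4 dB SPL.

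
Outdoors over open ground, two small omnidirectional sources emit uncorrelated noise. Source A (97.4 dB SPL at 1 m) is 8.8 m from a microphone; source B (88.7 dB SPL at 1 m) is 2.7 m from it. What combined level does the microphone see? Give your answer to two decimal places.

82.37 dB SPL

At the listener: L_A = 97.4 − 20·log₁₀(8.8) = 78.510 dB; L_B = 88.7 − 20·log₁₀(2.7) = 80.073 dB.
Combined: 10·log₁₀(10^(78.510/10)+10^(80.073/10)) = 82.37 dB SPL.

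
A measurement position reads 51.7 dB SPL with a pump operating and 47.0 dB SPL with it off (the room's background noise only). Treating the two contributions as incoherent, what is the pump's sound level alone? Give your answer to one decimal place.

Remove the background by subtracting linear intensities:
L_src = 10·log₁₀(10^(51.7/10) − 10^(47.0/10)) = 10·log₁₀(97790) = 49.9 dB SPL.

49.9 dB SPL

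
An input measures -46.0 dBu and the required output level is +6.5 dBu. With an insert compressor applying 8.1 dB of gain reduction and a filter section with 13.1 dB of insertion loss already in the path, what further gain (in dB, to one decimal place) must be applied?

73.7 dB

The required make-up gain is the shortfall in the dB sum.
G = +6.5 − (-46.0) + 8.1 + 13.1 = 73.7 dB.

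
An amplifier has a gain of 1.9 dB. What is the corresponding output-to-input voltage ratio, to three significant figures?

Voltage ratio = 10^(dB/20).
10^(1.9/20) = 10^(0.09500) = 1.24.

1.24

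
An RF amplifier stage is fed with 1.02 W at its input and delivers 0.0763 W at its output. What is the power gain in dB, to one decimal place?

Power is a power quantity, so gain = 10·log₁₀(P_out/P_in).
10·log₁₀(0.0763/1.02) = 10·log₁₀(0.07480) = -11.3 dB.

-11.3 dB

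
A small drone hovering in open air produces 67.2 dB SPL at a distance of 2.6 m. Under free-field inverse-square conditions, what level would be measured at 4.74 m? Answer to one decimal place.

Free-field point source: level drops by 20·log₁₀ of the distance ratio.
ΔL = −20·log₁₀(4.74/2.6) = -5.22 dB, so L₂ = 67.2 + (-5.22) = 62.0 dB SPL.

62.0 dB SPL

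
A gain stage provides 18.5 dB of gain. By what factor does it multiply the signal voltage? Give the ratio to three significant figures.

8.41

Voltage ratio = 10^(dB/20).
10^(18.5/20) = 10^(0.9250) = 8.41.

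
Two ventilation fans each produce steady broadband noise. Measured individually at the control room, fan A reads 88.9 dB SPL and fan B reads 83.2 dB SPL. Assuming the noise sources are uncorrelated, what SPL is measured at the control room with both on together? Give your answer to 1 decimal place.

Incoherent sources sum as intensities:
L_total = 10·log₁₀(10^(88.9/10) + 10^(83.2/10)) = 10·log₁₀(985200000) = 89.9 dB SPL.

89.9 dB SPL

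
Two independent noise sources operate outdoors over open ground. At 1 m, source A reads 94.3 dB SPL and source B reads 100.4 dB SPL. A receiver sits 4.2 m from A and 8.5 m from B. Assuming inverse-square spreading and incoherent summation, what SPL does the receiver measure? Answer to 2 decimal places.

84.83 dB SPL

At the listener: L_A = 94.3 − 20·log₁₀(4.2) = 81.835 dB; L_B = 100.4 − 20·log₁₀(8.5) = 81.812 dB.
Combined: 10·log₁₀(10^(81.835/10)+10^(81.812/10)) = 84.83 dB SPL.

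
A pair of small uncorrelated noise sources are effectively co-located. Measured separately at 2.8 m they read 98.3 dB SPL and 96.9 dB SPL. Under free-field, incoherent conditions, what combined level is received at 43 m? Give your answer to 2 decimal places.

76.94 dB SPL

Combined at 2.8 m: 10·log₁₀(10^(98.3/10)+10^(96.9/10)) = 100.666 dB SPL.
Then apply −20·log₁₀(43/2.8) = -23.726 dB → 76.94 dB SPL.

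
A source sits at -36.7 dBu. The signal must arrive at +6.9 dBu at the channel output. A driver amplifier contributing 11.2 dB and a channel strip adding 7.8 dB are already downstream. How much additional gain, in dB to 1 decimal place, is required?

The required make-up gain is the shortfall in the dB sum.
G = +6.9 − (-36.7) − 11.2 − 7.8 = 24.6 dB.

24.6 dB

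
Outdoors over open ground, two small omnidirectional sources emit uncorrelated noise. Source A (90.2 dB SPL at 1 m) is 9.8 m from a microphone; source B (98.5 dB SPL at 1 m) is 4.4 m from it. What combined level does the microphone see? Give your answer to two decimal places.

At the listener: L_A = 90.2 − 20·log₁₀(9.8) = 70.375 dB; L_B = 98.5 − 20·log₁₀(4.4) = 85.631 dB.
Combined: 10·log₁₀(10^(70.375/10)+10^(85.631/10)) = 85.76 dB SPL.

85.76 dB SPL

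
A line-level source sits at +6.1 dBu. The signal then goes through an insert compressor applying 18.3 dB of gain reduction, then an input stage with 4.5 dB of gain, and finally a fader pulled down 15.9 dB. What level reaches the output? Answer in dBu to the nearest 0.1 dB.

In dB, series stages simply add:
+6.1 − 18.3 + 4.5 − 15.9 = -23.6 dBu.

-23.6 dBu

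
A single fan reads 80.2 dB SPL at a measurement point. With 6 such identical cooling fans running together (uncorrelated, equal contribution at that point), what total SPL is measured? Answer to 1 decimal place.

88.0 dB SPL

6 equal incoherent sources raise the level by 10·log₁₀(6) = 7.78 dB.
L_total = 80.2 + 7.78 = 88.0 dB SPL.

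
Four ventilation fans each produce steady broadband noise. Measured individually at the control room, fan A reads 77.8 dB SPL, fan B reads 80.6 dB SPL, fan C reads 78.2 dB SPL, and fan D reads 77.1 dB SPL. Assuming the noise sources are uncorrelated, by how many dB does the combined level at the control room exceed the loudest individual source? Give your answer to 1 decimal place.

4.1 dB

Add the sources as powers (linear), then convert back to dB:
L_total = 10·log₁₀(10^(77.8/10) + 10^(80.6/10) + 10^(78.2/10) + 10^(77.1/10)) = 84.66 dB SPL.
Excess over the loudest (80.6 dB): 84.66 − 80.6 = 4.1 dB.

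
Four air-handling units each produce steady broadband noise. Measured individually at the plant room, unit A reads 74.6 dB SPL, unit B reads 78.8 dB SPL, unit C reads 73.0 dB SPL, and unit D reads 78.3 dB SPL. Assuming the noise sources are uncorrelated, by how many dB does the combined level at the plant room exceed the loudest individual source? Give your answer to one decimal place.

4.0 dB

Add the sources as powers (linear), then convert back to dB:
L_total = 10·log₁₀(10^(74.6/10) + 10^(78.8/10) + 10^(73.0/10) + 10^(78.3/10)) = 82.84 dB SPL.
Excess over the loudest (78.8 dB): 82.84 − 78.8 = 4.0 dB.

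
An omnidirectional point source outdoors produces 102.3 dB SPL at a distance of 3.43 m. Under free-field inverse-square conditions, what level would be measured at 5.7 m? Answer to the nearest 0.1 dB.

Free-field point source: level drops by 20·log₁₀ of the distance ratio.
ΔL = −20·log₁₀(5.7/3.43) = -4.41 dB, so L₂ = 102.3 + (-4.41) = 97.9 dB SPL.

97.9 dB SPL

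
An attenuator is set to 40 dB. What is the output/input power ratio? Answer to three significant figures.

Power ratio = 10^(dB/10).
10^(-40/10) = 10^(-4.000) = 0.000100.

0.000100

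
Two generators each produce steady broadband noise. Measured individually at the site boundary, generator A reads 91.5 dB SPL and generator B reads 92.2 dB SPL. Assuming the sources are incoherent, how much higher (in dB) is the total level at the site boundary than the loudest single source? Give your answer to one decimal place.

2.7 dB

Incoherent sources sum as intensities:
L_total = 10·log₁₀(10^(91.5/10) + 10^(92.2/10)) = 94.87 dB SPL.
Excess over the loudest (92.2 dB): 94.87 − 92.2 = 2.7 dB.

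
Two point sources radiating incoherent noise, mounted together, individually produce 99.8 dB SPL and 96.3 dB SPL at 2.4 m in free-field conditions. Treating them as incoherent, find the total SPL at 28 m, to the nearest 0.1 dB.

80.1 dB SPL

Combined at 2.4 m: 10·log₁₀(10^(99.8/10)+10^(96.3/10)) = 101.40 dB SPL.
Then apply −20·log₁₀(28/2.4) = -21.34 dB → 80.1 dB SPL.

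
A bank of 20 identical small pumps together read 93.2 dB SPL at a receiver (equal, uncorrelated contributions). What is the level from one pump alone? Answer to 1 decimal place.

80.2 dB SPL

20 equal incoherent sources add 10·log₁₀(20) = 13.01 dB over one source.
L_one = 93.2 − 13.01 = 80.2 dB SPL.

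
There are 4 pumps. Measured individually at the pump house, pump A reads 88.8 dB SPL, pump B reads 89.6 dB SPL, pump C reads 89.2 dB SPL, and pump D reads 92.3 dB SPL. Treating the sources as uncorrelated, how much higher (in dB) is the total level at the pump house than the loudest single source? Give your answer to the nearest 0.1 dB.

Add the sources as powers (linear), then convert back to dB:
L_total = 10·log₁₀(10^(88.8/10) + 10^(89.6/10) + 10^(89.2/10) + 10^(92.3/10)) = 96.23 dB SPL.
Excess over the loudest (92.3 dB): 96.23 − 92.3 = 3.9 dB.

3.9 dB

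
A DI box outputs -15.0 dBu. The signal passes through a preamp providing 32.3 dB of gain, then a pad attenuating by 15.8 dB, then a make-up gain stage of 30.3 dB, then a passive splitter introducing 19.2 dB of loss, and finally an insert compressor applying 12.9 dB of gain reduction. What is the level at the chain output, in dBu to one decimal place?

-0.3 dBu

Cascaded gains and losses add directly in dB.
-15.0 + 32.3 − 15.8 + 30.3 − 19.2 − 12.9 = -0.3 dBu.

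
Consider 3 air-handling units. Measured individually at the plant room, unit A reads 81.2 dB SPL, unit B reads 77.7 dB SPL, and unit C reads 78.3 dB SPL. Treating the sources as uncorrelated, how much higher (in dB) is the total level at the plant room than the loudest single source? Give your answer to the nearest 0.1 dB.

2.9 dB

Uncorrelated sources add in intensity (power), not in dB.
L_total = 10·log₁₀(10^(81.2/10) + 10^(77.7/10) + 10^(78.3/10)) = 84.12 dB SPL.
Excess over the loudest (81.2 dB): 84.12 − 81.2 = 2.9 dB.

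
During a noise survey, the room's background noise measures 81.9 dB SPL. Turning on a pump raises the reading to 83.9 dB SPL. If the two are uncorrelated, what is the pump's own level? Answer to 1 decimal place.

Background correction is a power subtraction:
L_src = 10·log₁₀(10^(83.9/10) − 10^(81.9/10)) = 10·log₁₀(90590000) = 79.6 dB SPL.

79.6 dB SPL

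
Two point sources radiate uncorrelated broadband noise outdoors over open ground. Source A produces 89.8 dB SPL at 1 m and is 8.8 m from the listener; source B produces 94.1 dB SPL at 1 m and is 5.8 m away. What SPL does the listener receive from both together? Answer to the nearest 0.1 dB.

79.5 dB SPL

At the listener: L_A = 89.8 − 20·log₁₀(8.8) = 70.91 dB; L_B = 94.1 − 20·log₁₀(5.8) = 78.83 dB.
Combined: 10·log₁₀(10^(70.91/10)+10^(78.83/10)) = 79.5 dB SPL.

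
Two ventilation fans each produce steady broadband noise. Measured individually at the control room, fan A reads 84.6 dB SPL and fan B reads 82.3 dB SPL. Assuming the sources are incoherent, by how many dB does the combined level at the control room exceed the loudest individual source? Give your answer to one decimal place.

Uncorrelated sources add in intensity (power), not in dB.
L_total = 10·log₁₀(10^(84.6/10) + 10^(82.3/10)) = 86.61 dB SPL.
Excess over the loudest (84.6 dB): 86.61 − 84.6 = 2.0 dB.

2.0 dB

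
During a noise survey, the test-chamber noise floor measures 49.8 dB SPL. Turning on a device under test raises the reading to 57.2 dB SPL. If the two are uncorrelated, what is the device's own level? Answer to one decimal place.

Subtract intensities: L_src = 10·log₁₀(10^(L_total/10) − 10^(L_bg/10)).
L_src = 10·log₁₀(10^(57.2/10) − 10^(49.8/10)) = 10·log₁₀(429300) = 56.3 dB SPL.

56.3 dB SPL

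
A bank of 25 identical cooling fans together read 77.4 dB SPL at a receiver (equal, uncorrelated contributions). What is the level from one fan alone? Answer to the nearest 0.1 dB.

25 equal incoherent sources add 10·log₁₀(25) = 13.98 dB over one source.
L_one = 77.4 − 13.98 = 63.4 dB SPL.

63.4 dB SPL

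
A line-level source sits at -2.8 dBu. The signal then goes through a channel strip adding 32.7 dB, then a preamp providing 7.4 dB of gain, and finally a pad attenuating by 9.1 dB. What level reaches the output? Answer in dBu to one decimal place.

Gain stages sum in dB:
-2.8 + 32.7 + 7.4 − 9.1 = +28.2 dBu.

+28.2 dBu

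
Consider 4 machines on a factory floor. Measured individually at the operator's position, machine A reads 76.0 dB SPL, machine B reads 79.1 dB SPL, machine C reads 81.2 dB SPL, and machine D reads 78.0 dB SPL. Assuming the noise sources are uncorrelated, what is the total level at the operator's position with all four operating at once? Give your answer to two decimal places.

Incoherent sources sum as intensities:
L_total = 10·log₁₀(10^(76.0/10) + 10^(79.1/10) + 10^(81.2/10) + 10^(78.0/10)) = 10·log₁₀(316000000) = 85.00 dB SPL.

85.00 dB SPL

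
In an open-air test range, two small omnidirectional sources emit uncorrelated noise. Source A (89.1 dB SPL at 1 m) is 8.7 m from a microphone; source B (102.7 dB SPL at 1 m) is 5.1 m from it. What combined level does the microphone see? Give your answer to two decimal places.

At the listener: L_A = 89.1 − 20·log₁₀(8.7) = 70.310 dB; L_B = 102.7 − 20·log₁₀(5.1) = 88.549 dB.
Combined: 10·log₁₀(10^(70.310/10)+10^(88.549/10)) = 88.61 dB SPL.

88.61 dB SPL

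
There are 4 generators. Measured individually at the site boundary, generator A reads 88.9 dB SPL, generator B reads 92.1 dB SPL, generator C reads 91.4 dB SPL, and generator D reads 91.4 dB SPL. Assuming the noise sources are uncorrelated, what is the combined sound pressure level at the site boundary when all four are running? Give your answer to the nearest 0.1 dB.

Incoherent sources sum as intensities:
L_total = 10·log₁₀(10^(88.9/10) + 10^(92.1/10) + 10^(91.4/10) + 10^(91.4/10)) = 10·log₁₀(5159000000) = 97.1 dB SPL.

97.1 dB SPL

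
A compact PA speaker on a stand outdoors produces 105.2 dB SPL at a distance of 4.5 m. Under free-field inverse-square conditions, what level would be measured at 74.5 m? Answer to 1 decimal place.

Free-field point source: level drops by 20·log₁₀ of the distance ratio.
ΔL = −20·log₁₀(74.5/4.5) = -24.38 dB, so L₂ = 105.2 + (-24.38) = 80.8 dB SPL.

80.8 dB SPL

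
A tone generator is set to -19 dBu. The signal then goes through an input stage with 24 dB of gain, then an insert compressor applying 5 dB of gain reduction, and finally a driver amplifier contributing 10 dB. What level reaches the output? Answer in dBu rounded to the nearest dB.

In dB, series stages simply add:
-19 + 24 − 5 + 10 = +10 dBu.

+10 dBu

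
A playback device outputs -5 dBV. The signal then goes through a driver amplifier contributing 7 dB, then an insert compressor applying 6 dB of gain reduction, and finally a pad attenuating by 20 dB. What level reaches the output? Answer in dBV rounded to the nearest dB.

-24 dBV

Cascaded gains and losses add directly in dB.
-5 + 7 − 6 − 20 = -24 dBV.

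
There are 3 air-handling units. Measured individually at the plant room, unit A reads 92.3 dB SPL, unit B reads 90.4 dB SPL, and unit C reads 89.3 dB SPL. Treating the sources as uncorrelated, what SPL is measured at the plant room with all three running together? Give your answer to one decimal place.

Uncorrelated sources add in intensity (power), not in dB.
L_total = 10·log₁₀(10^(92.3/10) + 10^(90.4/10) + 10^(89.3/10)) = 10·log₁₀(3646000000) = 95.6 dB SPL.

95.6 dB SPL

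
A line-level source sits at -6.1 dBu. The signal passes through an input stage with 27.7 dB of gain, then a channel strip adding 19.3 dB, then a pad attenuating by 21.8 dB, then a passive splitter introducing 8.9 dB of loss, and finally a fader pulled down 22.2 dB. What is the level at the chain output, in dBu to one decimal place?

-12.0 dBu

Cascaded gains and losses add directly in dB.
-6.1 + 27.7 + 19.3 − 21.8 − 8.9 − 22.2 = -12.0 dBu.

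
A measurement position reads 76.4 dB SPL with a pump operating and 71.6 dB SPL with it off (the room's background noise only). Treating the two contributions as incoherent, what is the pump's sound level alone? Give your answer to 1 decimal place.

74.7 dB SPL

Subtract intensities: L_src = 10·log₁₀(10^(L_total/10) − 10^(L_bg/10)).
L_src = 10·log₁₀(10^(76.4/10) − 10^(71.6/10)) = 10·log₁₀(29200000) = 74.7 dB SPL.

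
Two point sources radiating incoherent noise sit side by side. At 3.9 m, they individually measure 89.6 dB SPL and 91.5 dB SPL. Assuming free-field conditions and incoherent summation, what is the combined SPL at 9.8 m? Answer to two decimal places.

85.66 dB SPL

Combined at 3.9 m: 10·log₁₀(10^(89.6/10)+10^(91.5/10)) = 93.663 dB SPL.
Then apply −20·log₁₀(9.8/3.9) = -8.003 dB → 85.66 dB SPL.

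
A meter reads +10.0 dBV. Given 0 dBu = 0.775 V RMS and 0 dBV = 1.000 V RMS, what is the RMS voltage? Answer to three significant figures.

3.16 V

V = 1.000 V × 10^(+10.0/20).
= 1.000 × 3.162 = 3.16 V.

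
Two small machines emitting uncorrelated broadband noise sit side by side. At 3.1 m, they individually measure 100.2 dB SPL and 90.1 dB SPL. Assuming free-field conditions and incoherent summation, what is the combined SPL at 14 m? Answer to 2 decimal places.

87.51 dB SPL

Combined at 3.1 m: 10·log₁₀(10^(100.2/10)+10^(90.1/10)) = 100.605 dB SPL.
Then apply −20·log₁₀(14/3.1) = -13.095 dB → 87.51 dB SPL.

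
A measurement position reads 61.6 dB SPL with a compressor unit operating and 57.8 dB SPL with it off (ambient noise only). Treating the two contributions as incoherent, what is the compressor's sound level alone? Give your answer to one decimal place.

59.3 dB SPL

Background correction is a power subtraction:
L_src = 10·log₁₀(10^(61.6/10) − 10^(57.8/10)) = 10·log₁₀(842900) = 59.3 dB SPL.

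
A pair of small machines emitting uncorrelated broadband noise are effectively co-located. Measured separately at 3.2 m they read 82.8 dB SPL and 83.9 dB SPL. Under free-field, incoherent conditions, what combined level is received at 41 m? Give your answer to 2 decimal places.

64.24 dB SPL

Combined at 3.2 m: 10·log₁₀(10^(82.8/10)+10^(83.9/10)) = 86.395 dB SPL.
Then apply −20·log₁₀(41/3.2) = -22.153 dB → 64.24 dB SPL.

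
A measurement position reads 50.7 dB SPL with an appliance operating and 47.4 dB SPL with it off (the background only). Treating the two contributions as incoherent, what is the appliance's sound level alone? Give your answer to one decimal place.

48.0 dB SPL

Subtract intensities: L_src = 10·log₁₀(10^(L_total/10) − 10^(L_bg/10)).
L_src = 10·log₁₀(10^(50.7/10) − 10^(47.4/10)) = 10·log₁₀(62540) = 48.0 dB SPL.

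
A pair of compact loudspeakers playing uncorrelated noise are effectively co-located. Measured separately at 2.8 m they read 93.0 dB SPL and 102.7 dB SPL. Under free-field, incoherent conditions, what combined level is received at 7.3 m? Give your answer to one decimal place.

94.8 dB SPL

Combined at 2.8 m: 10·log₁₀(10^(93.0/10)+10^(102.7/10)) = 103.14 dB SPL.
Then apply −20·log₁₀(7.3/2.8) = -8.32 dB → 94.8 dB SPL.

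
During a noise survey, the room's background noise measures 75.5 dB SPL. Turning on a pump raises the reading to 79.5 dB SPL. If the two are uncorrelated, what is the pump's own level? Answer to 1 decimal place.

77.3 dB SPL

Subtract intensities: L_src = 10·log₁₀(10^(L_total/10) − 10^(L_bg/10)).
L_src = 10·log₁₀(10^(79.5/10) − 10^(75.5/10)) = 10·log₁₀(53640000) = 77.3 dB SPL.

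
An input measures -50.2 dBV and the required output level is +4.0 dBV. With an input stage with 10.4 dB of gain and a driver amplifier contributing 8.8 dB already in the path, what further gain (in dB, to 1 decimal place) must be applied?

The required make-up gain is the shortfall in the dB sum.
G = +4.0 − (-50.2) − 10.4 − 8.8 = 35.0 dB.

35.0 dB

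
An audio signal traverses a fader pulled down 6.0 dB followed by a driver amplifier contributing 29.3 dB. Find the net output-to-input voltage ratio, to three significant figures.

Net gain = (−6.0) + 29.3 = 23.3 dB.
Voltage ratio = 10^(23.3/20) = 14.6.

14.6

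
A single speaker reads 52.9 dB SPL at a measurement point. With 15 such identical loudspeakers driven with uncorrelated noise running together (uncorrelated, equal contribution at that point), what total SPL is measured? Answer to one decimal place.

64.7 dB SPL

15 equal incoherent sources raise the level by 10·log₁₀(15) = 11.76 dB.
L_total = 52.9 + 11.76 = 64.7 dB SPL.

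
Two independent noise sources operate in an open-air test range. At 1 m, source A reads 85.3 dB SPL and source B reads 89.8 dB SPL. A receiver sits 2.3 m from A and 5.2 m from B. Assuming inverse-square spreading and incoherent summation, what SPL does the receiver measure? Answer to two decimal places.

79.97 dB SPL

At the listener: L_A = 85.3 − 20·log₁₀(2.3) = 78.065 dB; L_B = 89.8 − 20·log₁₀(5.2) = 75.480 dB.
Combined: 10·log₁₀(10^(78.065/10)+10^(75.480/10)) = 79.97 dB SPL.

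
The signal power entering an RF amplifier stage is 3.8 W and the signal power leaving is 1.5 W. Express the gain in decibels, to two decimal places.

For a power ratio, dB = 10·log₁₀(P₂/P₁).
10·log₁₀(1.5/3.8) = 10·log₁₀(0.3947) = -4.04 dB.

-4.04 dB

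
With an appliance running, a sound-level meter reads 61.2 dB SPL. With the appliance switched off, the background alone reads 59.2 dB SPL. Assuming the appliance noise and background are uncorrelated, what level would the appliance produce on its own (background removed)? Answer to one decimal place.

56.9 dB SPL

Subtract intensities: L_src = 10·log₁₀(10^(L_total/10) − 10^(L_bg/10)).
L_src = 10·log₁₀(10^(61.2/10) − 10^(59.2/10)) = 10·log₁₀(486500) = 56.9 dB SPL.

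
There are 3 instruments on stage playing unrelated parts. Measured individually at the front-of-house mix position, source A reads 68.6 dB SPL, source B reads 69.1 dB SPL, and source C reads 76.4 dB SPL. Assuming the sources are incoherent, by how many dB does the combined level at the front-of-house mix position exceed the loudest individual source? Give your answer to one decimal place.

Add the sources as powers (linear), then convert back to dB:
L_total = 10·log₁₀(10^(68.6/10) + 10^(69.1/10) + 10^(76.4/10)) = 77.71 dB SPL.
Excess over the loudest (76.4 dB): 77.71 − 76.4 = 1.3 dB.

1.3 dB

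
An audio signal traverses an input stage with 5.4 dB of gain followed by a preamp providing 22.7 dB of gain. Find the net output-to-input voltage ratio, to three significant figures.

25.4

Net gain = 5.4 + 22.7 = 28.1 dB.
Voltage ratio = 10^(28.1/20) = 25.4.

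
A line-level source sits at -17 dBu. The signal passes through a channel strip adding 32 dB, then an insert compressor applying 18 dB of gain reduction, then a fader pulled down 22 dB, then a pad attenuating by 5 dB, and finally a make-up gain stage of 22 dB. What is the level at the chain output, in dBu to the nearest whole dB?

Gain stages sum in dB:
-17 + 32 − 18 − 22 − 5 + 22 = -8 dBu.

-8 dBu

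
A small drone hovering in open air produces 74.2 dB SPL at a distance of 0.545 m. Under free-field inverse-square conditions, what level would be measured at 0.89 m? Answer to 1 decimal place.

69.9 dB SPL

Free-field point source: level drops by 20·log₁₀ of the distance ratio.
ΔL = −20·log₁₀(0.89/0.545) = -4.26 dB, so L₂ = 74.2 + (-4.26) = 69.9 dB SPL.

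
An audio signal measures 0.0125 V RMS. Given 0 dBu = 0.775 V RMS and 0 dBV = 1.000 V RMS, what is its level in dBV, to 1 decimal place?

dBV = 20·log₁₀(V / 1.000 V).
20·log₁₀(0.0125/1.000) = -38.1 dBV.

-38.1 dBV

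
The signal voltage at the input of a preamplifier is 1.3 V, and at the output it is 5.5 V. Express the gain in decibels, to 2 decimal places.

For a voltage ratio, dB = 20·log₁₀(V₂/V₁).
20·log₁₀(5.5/1.3) = 20·log₁₀(4.231) = 12.53 dB.

12.53 dB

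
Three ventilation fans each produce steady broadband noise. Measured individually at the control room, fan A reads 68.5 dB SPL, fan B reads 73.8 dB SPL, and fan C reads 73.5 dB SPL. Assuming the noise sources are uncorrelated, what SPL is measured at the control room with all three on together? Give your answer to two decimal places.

Add the sources as powers (linear), then convert back to dB:
L_total = 10·log₁₀(10^(68.5/10) + 10^(73.8/10) + 10^(73.5/10)) = 10·log₁₀(53450000) = 77.28 dB SPL.

77.28 dB SPL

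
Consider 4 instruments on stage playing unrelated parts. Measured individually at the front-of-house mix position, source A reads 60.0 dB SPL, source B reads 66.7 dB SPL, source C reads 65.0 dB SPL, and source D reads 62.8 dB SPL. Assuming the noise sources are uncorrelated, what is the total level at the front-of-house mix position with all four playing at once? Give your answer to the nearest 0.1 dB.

70.3 dB SPL

Add the sources as powers (linear), then convert back to dB:
L_total = 10·log₁₀(10^(60.0/10) + 10^(66.7/10) + 10^(65.0/10) + 10^(62.8/10)) = 10·log₁₀(10750000) = 70.3 dB SPL.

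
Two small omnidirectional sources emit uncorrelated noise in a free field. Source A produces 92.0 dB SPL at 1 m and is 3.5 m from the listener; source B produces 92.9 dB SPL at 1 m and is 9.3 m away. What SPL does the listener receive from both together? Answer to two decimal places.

81.82 dB SPL

At the listener: L_A = 92.0 − 20·log₁₀(3.5) = 81.119 dB; L_B = 92.9 − 20·log₁₀(9.3) = 73.530 dB.
Combined: 10·log₁₀(10^(81.119/10)+10^(73.530/10)) = 81.82 dB SPL.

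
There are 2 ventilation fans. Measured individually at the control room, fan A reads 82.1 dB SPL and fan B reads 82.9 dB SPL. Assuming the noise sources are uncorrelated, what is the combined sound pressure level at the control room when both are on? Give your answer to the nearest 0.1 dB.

Incoherent sources sum as intensities:
L_total = 10·log₁₀(10^(82.1/10) + 10^(82.9/10)) = 10·log₁₀(357200000) = 85.5 dB SPL.

85.5 dB SPL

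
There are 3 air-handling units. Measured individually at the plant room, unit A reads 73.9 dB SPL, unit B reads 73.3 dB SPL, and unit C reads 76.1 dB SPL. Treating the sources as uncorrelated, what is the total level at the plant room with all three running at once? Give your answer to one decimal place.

Uncorrelated sources add in intensity (power), not in dB.
L_total = 10·log₁₀(10^(73.9/10) + 10^(73.3/10) + 10^(76.1/10)) = 10·log₁₀(86660000) = 79.4 dB SPL.

79.4 dB SPL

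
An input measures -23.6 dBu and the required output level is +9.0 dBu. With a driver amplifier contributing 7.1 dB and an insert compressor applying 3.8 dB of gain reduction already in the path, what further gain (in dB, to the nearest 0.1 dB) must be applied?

The required make-up gain is the shortfall in the dB sum.
G = +9.0 − (-23.6) − 7.1 + 3.8 = 29.3 dB.

29.3 dB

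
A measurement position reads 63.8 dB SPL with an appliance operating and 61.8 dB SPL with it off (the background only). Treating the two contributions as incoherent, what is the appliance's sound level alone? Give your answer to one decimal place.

59.5 dB SPL

Subtract intensities: L_src = 10·log₁₀(10^(L_total/10) − 10^(L_bg/10)).
L_src = 10·log₁₀(10^(63.8/10) − 10^(61.8/10)) = 10·log₁₀(885300) = 59.5 dB SPL.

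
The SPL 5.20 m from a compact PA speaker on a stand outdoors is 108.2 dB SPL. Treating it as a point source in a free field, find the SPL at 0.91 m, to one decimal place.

Inverse-square spreading gives ΔL = −20·log₁₀(d₂/d₁).
ΔL = −20·log₁₀(0.91/5.20) = 15.14 dB, so L₂ = 108.2 + (15.14) = 123.3 dB SPL.

123.3 dB SPL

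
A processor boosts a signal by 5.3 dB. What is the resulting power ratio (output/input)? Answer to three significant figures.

Power ratio = 10^(dB/10).
10^(5.3/10) = 10^(0.5300) = 3.39.

3.39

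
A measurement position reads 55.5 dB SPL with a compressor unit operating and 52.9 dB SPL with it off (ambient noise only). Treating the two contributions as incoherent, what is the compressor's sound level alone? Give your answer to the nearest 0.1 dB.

Remove the background by subtracting linear intensities:
L_src = 10·log₁₀(10^(55.5/10) − 10^(52.9/10)) = 10·log₁₀(159800) = 52.0 dB SPL.

52.0 dB SPL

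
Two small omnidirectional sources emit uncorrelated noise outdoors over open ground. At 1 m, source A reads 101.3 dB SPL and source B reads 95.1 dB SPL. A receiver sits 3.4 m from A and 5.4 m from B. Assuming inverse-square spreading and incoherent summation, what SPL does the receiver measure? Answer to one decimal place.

91.1 dB SPL

At the listener: L_A = 101.3 − 20·log₁₀(3.4) = 90.67 dB; L_B = 95.1 − 20·log₁₀(5.4) = 80.45 dB.
Combined: 10·log₁₀(10^(90.67/10)+10^(80.45/10)) = 91.1 dB SPL.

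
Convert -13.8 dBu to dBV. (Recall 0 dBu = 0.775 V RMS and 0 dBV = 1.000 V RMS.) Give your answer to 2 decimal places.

The offset between the scales is 20·log₁₀(0.775/1.000) = −2.214 dB.
So dBV = -13.8 − 2.214 = -16.01 dBV.

-16.01 dBV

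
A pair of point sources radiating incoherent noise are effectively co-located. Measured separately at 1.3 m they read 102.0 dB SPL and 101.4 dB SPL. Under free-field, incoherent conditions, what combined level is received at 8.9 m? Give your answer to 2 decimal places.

Combined at 1.3 m: 10·log₁₀(10^(102.0/10)+10^(101.4/10)) = 104.721 dB SPL.
Then apply −20·log₁₀(8.9/1.3) = -16.709 dB → 88.01 dB SPL.

88.01 dB SPL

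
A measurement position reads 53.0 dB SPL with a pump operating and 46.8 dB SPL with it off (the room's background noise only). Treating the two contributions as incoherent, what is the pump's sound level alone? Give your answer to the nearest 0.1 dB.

51.8 dB SPL

Subtract intensities: L_src = 10·log₁₀(10^(L_total/10) − 10^(L_bg/10)).
L_src = 10·log₁₀(10^(53.0/10) − 10^(46.8/10)) = 10·log₁₀(151700) = 51.8 dB SPL.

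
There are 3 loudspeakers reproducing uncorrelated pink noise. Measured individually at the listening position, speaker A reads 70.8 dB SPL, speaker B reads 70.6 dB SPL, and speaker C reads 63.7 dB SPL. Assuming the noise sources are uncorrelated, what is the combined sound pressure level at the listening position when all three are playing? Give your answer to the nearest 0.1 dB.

Add the sources as powers (linear), then convert back to dB:
L_total = 10·log₁₀(10^(70.8/10) + 10^(70.6/10) + 10^(63.7/10)) = 10·log₁₀(25850000) = 74.1 dB SPL.

74.1 dB SPL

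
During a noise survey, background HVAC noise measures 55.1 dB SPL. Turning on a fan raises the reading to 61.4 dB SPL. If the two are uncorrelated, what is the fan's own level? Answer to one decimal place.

60.2 dB SPL

Background correction is a power subtraction:
L_src = 10·log₁₀(10^(61.4/10) − 10^(55.1/10)) = 10·log₁₀(1057000) = 60.2 dB SPL.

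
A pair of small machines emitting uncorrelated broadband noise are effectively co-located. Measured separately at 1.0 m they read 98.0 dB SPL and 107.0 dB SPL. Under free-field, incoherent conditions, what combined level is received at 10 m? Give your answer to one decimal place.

Combined at 1.0 m: 10·log₁₀(10^(98.0/10)+10^(107.0/10)) = 107.51 dB SPL.
Then apply −20·log₁₀(10/1.0) = -20.00 dB → 87.5 dB SPL.

87.5 dB SPL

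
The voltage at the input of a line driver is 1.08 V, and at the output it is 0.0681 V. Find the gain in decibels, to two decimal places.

For a voltage ratio, dB = 20·log₁₀(V₂/V₁).
20·log₁₀(0.0681/1.08) = 20·log₁₀(0.06306) = -24.01 dB.

-24.01 dB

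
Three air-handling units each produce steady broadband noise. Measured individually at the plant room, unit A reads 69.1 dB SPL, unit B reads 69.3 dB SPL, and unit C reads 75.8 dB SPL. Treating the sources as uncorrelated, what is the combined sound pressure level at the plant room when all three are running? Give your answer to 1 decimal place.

77.4 dB SPL

Uncorrelated sources add in intensity (power), not in dB.
L_total = 10·log₁₀(10^(69.1/10) + 10^(69.3/10) + 10^(75.8/10)) = 10·log₁₀(54660000) = 77.4 dB SPL.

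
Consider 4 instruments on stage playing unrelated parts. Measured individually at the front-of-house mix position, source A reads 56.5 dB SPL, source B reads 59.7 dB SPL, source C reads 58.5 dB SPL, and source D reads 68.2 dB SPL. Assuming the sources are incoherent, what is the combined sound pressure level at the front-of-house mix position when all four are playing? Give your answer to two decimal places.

Incoherent sources sum as intensities:
L_total = 10·log₁₀(10^(56.5/10) + 10^(59.7/10) + 10^(58.5/10) + 10^(68.2/10)) = 10·log₁₀(8695000) = 69.39 dB SPL.

69.39 dB SPL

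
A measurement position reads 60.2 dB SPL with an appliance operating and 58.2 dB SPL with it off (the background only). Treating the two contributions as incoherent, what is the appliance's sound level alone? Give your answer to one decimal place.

55.9 dB SPL

Subtract intensities: L_src = 10·log₁₀(10^(L_total/10) − 10^(L_bg/10)).
L_src = 10·log₁₀(10^(60.2/10) − 10^(58.2/10)) = 10·log₁₀(386400) = 55.9 dB SPL.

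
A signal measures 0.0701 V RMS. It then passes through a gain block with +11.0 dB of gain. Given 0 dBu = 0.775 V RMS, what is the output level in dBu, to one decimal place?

-9.9 dBu

Input level: 20·log₁₀(0.0701/0.775) = -20.87 dBu.
Output: -20.87 + 11.0 = -9.9 dBu.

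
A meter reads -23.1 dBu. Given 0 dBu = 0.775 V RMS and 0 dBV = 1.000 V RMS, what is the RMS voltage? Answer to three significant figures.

0.0542 V

V = 0.775 V × 10^(-23.1/20).
= 0.775 × 0.06998 = 0.0542 V.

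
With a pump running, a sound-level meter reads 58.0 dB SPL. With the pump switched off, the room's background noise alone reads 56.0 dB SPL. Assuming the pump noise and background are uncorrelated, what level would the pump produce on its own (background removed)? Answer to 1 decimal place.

53.7 dB SPL

Remove the background by subtracting linear intensities:
L_src = 10·log₁₀(10^(58.0/10) − 10^(56.0/10)) = 10·log₁₀(232900) = 53.7 dB SPL.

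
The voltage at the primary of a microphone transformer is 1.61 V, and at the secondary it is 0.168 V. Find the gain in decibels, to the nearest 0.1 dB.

-19.6 dB

For a voltage ratio, dB = 20·log₁₀(V₂/V₁).
20·log₁₀(0.168/1.61) = 20·log₁₀(0.1043) = -19.6 dB.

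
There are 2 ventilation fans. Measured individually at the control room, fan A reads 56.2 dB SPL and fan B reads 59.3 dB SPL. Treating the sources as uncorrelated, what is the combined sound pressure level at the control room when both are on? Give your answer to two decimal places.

Incoherent sources sum as intensities:
L_total = 10·log₁₀(10^(56.2/10) + 10^(59.3/10)) = 10·log₁₀(1268000) = 61.03 dB SPL.

61.03 dB SPL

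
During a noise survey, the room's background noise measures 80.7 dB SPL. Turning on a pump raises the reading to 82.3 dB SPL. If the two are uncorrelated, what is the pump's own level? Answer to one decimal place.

77.2 dB SPL

Remove the background by subtracting linear intensities:
L_src = 10·log₁₀(10^(82.3/10) − 10^(80.7/10)) = 10·log₁₀(52330000) = 77.2 dB SPL.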